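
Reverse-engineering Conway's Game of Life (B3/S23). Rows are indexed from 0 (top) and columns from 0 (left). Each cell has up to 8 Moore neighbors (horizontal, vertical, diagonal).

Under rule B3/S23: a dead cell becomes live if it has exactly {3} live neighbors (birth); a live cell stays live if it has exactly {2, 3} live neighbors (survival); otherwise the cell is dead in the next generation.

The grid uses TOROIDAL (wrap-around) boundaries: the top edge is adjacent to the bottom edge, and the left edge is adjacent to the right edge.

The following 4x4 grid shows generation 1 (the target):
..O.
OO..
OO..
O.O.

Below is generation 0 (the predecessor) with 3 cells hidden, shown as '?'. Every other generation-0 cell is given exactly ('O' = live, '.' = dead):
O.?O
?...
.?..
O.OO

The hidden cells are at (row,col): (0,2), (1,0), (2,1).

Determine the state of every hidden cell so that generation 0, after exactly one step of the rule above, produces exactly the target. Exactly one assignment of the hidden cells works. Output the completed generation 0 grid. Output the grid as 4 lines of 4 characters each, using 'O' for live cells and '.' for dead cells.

Answer: O.OO
O...
....
O.OO

Derivation:
Hidden generation-0 cells (in order): (0,2), (1,0), (2,1).
A hidden cell only influences target cells in its own 3x3 neighborhood. Try each of the 2^3 = 8 assignments, step the completed generation 0 forward once under B3/S23, and compare with the target:
  (0,2)=. (1,0)=. (2,1)=. -> step gives (0,0)='O' but target has '.' -> reject
  (0,2)=. (1,0)=. (2,1)=O -> step gives (0,0)='O' but target has '.' -> reject
  (0,2)=. (1,0)=O (2,1)=. -> step gives (1,1)='.' but target has 'O' -> reject
  (0,2)=. (1,0)=O (2,1)=O -> step gives (1,3)='O' but target has '.' -> reject
  (0,2)=O (1,0)=. (2,1)=. -> step gives (0,0)='O' but target has '.' -> reject
  (0,2)=O (1,0)=. (2,1)=O -> step gives (0,0)='O' but target has '.' -> reject
  (0,2)=O (1,0)=O (2,1)=. -> step reproduces the target at every cell -> ACCEPT
  (0,2)=O (1,0)=O (2,1)=O -> step gives (1,1)='.' but target has 'O' -> reject
Unique solution: (0,2)=live, (1,0)=live, (2,1)=dead.
Check: live-neighbor counts of every cell in the completed generation 0:
4536
2324
3324
3435
Applying B3/S23 to generation 0 with these counts gives:
..O.
OO..
OO..
O.O.
which matches the target exactly.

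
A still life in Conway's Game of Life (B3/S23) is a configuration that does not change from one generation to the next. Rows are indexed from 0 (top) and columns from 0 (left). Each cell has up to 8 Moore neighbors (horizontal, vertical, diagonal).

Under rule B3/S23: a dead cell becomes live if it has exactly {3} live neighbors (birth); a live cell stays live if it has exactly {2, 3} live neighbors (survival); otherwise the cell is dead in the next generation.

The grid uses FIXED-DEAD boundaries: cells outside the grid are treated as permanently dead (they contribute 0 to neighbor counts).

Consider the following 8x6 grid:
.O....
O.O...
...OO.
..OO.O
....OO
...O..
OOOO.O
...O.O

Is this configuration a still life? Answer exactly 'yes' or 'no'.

Compute generation 1 and compare to generation 0 (given above):
Generation 1:
.O....
.OOO..
.O..O.
..O..O
..O..O
.O.O.O
.O.O..
.O.O..
Cell (1,0) differs: gen0=1 vs gen1=0 -> NOT a still life.

Answer: no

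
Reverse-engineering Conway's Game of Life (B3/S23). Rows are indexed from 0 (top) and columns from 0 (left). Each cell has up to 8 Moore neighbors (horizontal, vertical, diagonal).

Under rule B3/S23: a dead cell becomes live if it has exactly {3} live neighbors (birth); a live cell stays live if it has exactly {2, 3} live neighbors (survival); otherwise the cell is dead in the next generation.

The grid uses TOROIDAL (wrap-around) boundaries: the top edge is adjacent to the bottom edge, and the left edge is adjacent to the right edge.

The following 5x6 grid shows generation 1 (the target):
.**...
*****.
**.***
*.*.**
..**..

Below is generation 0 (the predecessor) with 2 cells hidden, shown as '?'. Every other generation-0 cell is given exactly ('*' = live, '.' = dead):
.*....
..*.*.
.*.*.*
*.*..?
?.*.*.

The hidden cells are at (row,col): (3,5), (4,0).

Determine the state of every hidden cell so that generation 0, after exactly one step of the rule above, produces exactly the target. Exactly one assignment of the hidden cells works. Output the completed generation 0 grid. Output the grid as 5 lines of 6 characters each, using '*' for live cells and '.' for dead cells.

Hidden generation-0 cells (in order): (3,5), (4,0).
A hidden cell only influences target cells in its own 3x3 neighborhood. Try each of the 2^2 = 4 assignments, step the completed generation 0 forward once under B3/S23, and compare with the target:
  (3,5)=. (4,0)=. -> step reproduces the target at every cell -> ACCEPT
  (3,5)=. (4,0)=* -> step gives (0,5)='*' but target has '.' -> reject
  (3,5)=* (4,0)=. -> step gives (2,0)='.' but target has '*' -> reject
  (3,5)=* (4,0)=* -> step gives (0,5)='*' but target has '.' -> reject
Unique solution: (3,5)=dead, (4,0)=dead.
Check: live-neighbor counts of every cell in the completed generation 0:
123422
333322
334332
243433
242302
Applying B3/S23 to generation 0 with these counts gives:
.**...
*****.
**.***
*.*.**
..**..
which matches the target exactly.

Answer: .*....
..*.*.
.*.*.*
*.*...
..*.*.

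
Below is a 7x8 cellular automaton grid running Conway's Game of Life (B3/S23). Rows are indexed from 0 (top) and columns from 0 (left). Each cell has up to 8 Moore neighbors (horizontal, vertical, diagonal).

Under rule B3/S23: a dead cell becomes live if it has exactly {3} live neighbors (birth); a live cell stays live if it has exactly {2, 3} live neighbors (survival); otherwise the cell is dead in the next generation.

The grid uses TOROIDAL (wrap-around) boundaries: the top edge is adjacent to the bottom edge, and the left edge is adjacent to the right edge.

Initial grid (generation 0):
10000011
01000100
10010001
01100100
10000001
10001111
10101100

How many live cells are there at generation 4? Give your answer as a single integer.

Simulating step by step:
Generation 0 (given above): 22 live cells
Generation 1: 16 live cells
10001011
01000000
10001010
01100010
00001000
00011000
00011000
Generation 2: 19 live cells
10011101
01000010
10100101
01010001
00101100
00000100
00000001
Generation 3: 24 live cells
10001101
01110000
00100001
01010101
00111110
00001110
10000101
Generation 4: 20 live cells
00111101
01111011
00001010
11000101
00100001
00000000
10000000
Population at generation 4: 20

Answer: 20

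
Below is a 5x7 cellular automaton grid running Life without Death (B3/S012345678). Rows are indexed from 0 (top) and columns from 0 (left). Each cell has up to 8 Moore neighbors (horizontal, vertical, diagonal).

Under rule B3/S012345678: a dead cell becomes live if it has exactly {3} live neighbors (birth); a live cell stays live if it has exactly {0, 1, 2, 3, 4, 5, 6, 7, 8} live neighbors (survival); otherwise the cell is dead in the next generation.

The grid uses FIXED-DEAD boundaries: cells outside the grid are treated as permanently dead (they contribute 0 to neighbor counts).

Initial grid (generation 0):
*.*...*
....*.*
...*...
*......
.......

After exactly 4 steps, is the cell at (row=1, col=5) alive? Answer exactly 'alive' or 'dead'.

Answer: alive

Derivation:
Simulating step by step:
Generation 0 (given above): 7 live cells
Generation 1: 10 live cells
*.*..**
...****
...*...
*......
.......
Generation 2: 13 live cells
*.**.**
..*****
...*.*.
*......
.......
Generation 3: 17 live cells
****.**
.******
..**.**
*......
.......
Generation 4: 18 live cells
****.**
*******
..**.**
*......
.......

Cell (1,5) at generation 4: 1 -> alive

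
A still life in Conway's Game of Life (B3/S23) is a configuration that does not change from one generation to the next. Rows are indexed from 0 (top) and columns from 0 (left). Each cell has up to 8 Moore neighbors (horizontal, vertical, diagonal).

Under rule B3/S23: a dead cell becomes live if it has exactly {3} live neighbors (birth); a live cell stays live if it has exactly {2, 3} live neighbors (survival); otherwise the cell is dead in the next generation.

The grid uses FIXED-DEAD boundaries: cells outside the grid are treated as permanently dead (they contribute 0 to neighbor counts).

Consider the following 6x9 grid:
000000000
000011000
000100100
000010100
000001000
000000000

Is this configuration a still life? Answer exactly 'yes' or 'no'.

Compute generation 1 and compare to generation 0 (given above):
Generation 1:
000000000
000011000
000100100
000010100
000001000
000000000
The grids are IDENTICAL -> still life.

Answer: yes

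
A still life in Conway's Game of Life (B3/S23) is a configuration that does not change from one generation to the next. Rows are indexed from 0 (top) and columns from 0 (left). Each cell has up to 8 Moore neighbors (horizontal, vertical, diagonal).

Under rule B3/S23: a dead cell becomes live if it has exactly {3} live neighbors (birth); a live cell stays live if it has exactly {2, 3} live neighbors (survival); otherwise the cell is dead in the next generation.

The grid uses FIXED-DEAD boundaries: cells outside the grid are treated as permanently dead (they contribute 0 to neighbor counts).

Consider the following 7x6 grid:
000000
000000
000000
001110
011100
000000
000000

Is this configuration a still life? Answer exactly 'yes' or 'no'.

Answer: no

Derivation:
Compute generation 1 and compare to generation 0 (given above):
Generation 1:
000000
000000
000100
010010
010010
001000
000000
Cell (2,3) differs: gen0=0 vs gen1=1 -> NOT a still life.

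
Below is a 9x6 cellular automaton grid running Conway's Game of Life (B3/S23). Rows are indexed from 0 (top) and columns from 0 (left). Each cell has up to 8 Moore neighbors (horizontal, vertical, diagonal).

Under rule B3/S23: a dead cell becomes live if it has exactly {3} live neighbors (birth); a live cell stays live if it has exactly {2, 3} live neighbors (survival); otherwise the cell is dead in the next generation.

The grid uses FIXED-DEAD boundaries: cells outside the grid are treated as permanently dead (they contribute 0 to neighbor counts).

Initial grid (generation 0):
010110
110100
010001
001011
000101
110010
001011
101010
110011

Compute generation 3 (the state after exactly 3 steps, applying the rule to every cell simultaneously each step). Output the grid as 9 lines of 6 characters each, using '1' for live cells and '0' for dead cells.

Answer: 001110
110100
000010
000000
000000
010000
100000
100000
101100

Derivation:
Simulating step by step:
Generation 0 (given above): 26 live cells
Generation 1: 31 live cells
110110
110100
110101
001101
011101
011000
101011
101000
110111
Generation 2: 20 live cells
110110
000100
100100
100001
000000
100001
101000
101000
111110
Generation 3: 13 live cells
(generation 3 grid is the final answer)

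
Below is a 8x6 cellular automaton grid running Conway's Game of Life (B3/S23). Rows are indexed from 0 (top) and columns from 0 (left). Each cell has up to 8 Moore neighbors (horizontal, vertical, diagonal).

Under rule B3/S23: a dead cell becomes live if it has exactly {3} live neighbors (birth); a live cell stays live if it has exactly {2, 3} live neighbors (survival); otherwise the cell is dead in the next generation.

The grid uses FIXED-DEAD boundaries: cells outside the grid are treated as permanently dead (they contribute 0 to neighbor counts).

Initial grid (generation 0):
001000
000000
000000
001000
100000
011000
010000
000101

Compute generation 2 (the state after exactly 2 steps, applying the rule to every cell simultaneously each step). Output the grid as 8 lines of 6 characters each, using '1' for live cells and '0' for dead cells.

Answer: 000000
000000
000000
000000
001000
101000
111000
000000

Derivation:
Simulating step by step:
Generation 0 (given above): 8 live cells
Generation 1: 5 live cells
000000
000000
000000
000000
001000
111000
010000
000000
Generation 2: 6 live cells
(generation 2 grid is the final answer)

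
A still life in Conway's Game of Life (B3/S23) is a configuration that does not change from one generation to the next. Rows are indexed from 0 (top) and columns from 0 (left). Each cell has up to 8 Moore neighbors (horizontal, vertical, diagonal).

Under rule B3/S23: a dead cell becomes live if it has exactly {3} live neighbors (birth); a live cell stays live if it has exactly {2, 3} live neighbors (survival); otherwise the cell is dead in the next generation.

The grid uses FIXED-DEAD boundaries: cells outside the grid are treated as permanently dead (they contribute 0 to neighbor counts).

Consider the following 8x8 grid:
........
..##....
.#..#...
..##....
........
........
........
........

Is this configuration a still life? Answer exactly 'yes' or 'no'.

Answer: yes

Derivation:
Compute generation 1 and compare to generation 0 (given above):
Generation 1:
........
..##....
.#..#...
..##....
........
........
........
........
The grids are IDENTICAL -> still life.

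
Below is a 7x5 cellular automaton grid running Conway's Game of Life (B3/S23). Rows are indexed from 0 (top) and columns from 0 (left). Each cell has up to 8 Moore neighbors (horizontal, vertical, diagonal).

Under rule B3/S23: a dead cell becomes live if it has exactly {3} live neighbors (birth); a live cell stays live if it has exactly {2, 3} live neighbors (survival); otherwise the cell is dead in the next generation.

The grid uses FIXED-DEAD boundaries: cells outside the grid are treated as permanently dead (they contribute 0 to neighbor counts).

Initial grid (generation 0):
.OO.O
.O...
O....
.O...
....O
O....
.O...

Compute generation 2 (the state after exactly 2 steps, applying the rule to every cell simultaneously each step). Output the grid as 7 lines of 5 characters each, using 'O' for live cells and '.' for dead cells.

Simulating step by step:
Generation 0 (given above): 9 live cells
Generation 1: 7 live cells
.OO..
OOO..
OO...
.....
.....
.....
.....
Generation 2: 4 live cells
(generation 2 grid is the final answer)

Answer: O.O..
.....
O.O..
.....
.....
.....
.....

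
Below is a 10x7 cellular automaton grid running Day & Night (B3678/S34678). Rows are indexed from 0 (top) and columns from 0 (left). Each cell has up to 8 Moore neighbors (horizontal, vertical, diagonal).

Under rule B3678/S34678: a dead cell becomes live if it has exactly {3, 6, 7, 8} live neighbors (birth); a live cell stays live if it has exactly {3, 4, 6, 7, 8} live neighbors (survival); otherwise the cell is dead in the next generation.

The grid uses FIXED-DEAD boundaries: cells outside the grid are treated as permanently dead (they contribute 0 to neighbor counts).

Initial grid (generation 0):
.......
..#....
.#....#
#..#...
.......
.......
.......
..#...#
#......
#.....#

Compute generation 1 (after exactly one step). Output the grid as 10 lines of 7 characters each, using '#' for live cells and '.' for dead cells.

Answer: .......
.......
..#....
.......
.......
.......
.......
.......
.#.....
.......

Derivation:
Simulating step by step:
Generation 0 (given above): 10 live cells
Generation 1: 2 live cells
(generation 1 grid is the final answer)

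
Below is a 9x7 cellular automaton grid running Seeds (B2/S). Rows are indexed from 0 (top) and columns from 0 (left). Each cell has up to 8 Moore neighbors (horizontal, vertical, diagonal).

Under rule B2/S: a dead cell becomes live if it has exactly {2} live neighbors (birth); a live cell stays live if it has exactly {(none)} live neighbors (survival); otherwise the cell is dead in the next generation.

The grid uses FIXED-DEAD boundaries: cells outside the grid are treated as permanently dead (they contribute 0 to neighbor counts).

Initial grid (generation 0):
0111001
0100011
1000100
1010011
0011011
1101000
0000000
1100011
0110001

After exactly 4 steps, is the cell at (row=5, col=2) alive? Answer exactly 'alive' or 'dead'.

Answer: alive

Derivation:
Simulating step by step:
Generation 0 (given above): 27 live cells
Generation 1: 9 live cells
1000100
0000000
0011000
0000000
0000000
0000011
0000111
0000000
0000000
Generation 2: 9 live cells
0000000
0110100
0000000
0011000
0000011
0000000
0000000
0000101
0000000
Generation 3: 16 live cells
0111000
0001000
0000100
0000111
0011100
0000011
0000010
0000010
0000010
Generation 4: 7 live cells
0000100
0100000
0000001
0010000
0000000
0010000
0000000
0000000
0000101

Cell (5,2) at generation 4: 1 -> alive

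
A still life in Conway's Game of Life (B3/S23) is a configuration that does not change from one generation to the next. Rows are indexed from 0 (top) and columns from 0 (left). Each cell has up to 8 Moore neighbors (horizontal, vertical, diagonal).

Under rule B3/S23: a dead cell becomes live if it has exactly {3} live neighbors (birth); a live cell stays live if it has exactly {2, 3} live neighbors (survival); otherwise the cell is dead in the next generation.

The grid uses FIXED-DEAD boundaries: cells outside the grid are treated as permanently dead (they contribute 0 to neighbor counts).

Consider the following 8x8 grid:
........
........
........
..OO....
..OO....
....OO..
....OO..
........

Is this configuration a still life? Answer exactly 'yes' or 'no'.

Compute generation 1 and compare to generation 0 (given above):
Generation 1:
........
........
........
..OO....
..O.....
.....O..
....OO..
........
Cell (4,3) differs: gen0=1 vs gen1=0 -> NOT a still life.

Answer: no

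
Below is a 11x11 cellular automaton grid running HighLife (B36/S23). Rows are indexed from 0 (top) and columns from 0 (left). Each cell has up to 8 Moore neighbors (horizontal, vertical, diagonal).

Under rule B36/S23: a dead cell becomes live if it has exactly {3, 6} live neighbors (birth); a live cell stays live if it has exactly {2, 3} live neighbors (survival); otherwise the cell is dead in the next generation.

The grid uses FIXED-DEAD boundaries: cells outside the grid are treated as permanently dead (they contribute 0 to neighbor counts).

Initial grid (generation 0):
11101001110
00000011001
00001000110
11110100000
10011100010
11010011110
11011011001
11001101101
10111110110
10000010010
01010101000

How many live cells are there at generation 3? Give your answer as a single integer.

Answer: 31

Derivation:
Simulating step by step:
Generation 0 (given above): 59 live cells
Generation 1: 48 live cells
01000011110
01010110101
01111111110
11101100110
01100101010
00001000011
00010000101
00010010001
10110000001
10000000010
00000010000
Generation 2: 36 live cells
00100110110
11110000011
00000000001
10010010001
10100110000
00111000001
00011000001
00011000001
01110000011
01000000000
00000000000
Generation 3: 31 live cells
00110000111
01110000101
10010000001
01000110000
00100110000
01100000000
00000100011
00000000001
01011000011
01000000000
00000000000
Population at generation 3: 31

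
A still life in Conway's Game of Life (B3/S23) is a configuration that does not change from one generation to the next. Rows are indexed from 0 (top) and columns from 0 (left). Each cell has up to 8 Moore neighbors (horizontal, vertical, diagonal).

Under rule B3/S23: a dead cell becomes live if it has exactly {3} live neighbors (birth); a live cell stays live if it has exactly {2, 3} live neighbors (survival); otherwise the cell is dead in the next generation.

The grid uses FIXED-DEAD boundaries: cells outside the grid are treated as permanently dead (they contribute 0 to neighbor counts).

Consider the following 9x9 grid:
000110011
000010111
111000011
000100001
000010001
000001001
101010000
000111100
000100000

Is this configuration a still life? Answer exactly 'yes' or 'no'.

Compute generation 1 and compare to generation 0 (given above):
Generation 1:
000111101
011011100
011100100
011100001
000010011
000111000
000000100
001001000
000101000
Cell (0,5) differs: gen0=0 vs gen1=1 -> NOT a still life.

Answer: no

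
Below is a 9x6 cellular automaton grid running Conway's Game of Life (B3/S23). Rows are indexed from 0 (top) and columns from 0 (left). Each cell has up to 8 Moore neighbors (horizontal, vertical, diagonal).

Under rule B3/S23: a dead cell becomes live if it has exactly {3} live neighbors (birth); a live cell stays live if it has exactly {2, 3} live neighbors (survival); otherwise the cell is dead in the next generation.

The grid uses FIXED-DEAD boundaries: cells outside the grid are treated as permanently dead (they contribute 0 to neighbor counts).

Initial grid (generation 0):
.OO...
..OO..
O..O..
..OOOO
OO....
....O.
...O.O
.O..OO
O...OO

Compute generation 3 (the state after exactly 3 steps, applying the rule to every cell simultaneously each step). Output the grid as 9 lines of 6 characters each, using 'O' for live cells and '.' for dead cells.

Simulating step by step:
Generation 0 (given above): 21 live cells
Generation 1: 18 live cells
.OOO..
...O..
.O....
O.OOO.
.OO..O
....O.
...O.O
...O..
....OO
Generation 2: 20 live cells
..OO..
.O.O..
.O..O.
O..OO.
.OO..O
..OOOO
...O..
...O.O
....O.
Generation 3: 19 live cells
(generation 3 grid is the final answer)

Answer: ..OO..
.O.OO.
OO..O.
O..OOO
.O...O
.O...O
.....O
...O..
....O.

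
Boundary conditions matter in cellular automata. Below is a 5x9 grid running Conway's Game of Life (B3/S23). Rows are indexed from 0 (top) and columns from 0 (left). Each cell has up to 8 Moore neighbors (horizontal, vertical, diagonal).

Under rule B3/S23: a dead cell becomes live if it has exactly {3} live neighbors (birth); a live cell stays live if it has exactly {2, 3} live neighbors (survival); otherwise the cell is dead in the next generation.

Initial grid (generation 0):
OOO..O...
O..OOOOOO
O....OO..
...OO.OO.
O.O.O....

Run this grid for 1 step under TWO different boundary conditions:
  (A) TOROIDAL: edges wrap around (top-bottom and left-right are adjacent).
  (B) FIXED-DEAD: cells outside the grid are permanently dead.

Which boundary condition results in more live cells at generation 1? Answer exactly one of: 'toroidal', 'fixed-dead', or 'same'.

Under TOROIDAL boundary, generation 1:
..O....O.
..OO...O.
O........
.O.OO.OOO
O.O.O.O.O
Population = 17

Under FIXED-DEAD boundary, generation 1:
OOOO.O.O.
O.OO...O.
........O
.O.OO.OO.
....OO...
Population = 18

Comparison: toroidal=17, fixed-dead=18 -> fixed-dead

Answer: fixed-dead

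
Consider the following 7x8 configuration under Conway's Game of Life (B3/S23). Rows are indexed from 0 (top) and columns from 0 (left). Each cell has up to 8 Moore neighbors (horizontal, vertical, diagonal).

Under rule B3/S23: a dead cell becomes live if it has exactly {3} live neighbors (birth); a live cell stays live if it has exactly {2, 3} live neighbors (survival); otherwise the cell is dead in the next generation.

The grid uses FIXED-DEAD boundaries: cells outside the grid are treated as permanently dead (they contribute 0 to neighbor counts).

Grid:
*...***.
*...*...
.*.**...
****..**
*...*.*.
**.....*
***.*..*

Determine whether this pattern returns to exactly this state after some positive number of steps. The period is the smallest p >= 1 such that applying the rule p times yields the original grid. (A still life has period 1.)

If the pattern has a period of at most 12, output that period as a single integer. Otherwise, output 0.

Answer: 0

Derivation:
Simulating and comparing each generation to the original:
Gen 0 (original, given above): 26 live cells
Gen 1: 19 live cells, differs from original
Gen 2: 16 live cells, differs from original
Gen 3: 13 live cells, differs from original
Gen 4: 12 live cells, differs from original
Gen 5: 11 live cells, differs from original
Gen 6: 10 live cells, differs from original
Gen 7: 11 live cells, differs from original
Gen 8: 9 live cells, differs from original
Gen 9: 9 live cells, differs from original
Gen 10: 11 live cells, differs from original
Gen 11: 13 live cells, differs from original
Gen 12: 16 live cells, differs from original
No period found within 12 steps.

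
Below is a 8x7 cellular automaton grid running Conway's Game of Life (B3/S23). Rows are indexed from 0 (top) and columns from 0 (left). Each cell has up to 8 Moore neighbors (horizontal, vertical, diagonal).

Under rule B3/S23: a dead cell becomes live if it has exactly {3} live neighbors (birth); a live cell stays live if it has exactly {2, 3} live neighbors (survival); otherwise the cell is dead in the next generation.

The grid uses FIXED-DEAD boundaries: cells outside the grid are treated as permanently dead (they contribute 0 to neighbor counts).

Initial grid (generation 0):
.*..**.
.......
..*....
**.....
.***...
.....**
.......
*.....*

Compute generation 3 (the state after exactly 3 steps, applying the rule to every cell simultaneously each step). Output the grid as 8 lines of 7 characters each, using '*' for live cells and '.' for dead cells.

Simulating step by step:
Generation 0 (given above): 13 live cells
Generation 1: 9 live cells
.......
.......
.*.....
*..*...
***....
..*....
.....**
.......
Generation 2: 5 live cells
.......
.......
.......
*......
*.**...
..*....
.......
.......
Generation 3: 6 live cells
(generation 3 grid is the final answer)

Answer: .......
.......
.......
.*.....
..**...
.***...
.......
.......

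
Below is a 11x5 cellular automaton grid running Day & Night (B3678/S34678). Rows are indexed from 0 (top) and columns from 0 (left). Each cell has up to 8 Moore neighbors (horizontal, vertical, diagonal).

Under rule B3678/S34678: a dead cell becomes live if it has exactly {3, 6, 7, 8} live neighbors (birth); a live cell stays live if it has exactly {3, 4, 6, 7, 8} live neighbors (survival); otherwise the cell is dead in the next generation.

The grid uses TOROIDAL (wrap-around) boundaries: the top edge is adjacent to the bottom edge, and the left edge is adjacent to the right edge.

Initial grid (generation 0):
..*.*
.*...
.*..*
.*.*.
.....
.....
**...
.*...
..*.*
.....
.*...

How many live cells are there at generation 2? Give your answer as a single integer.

Answer: 5

Derivation:
Simulating step by step:
Generation 0 (given above): 13 live cells
Generation 1: 8 live cells
**...
..**.
.....
*.*..
.....
.....
.....
.**..
.....
.....
.....
Generation 2: 5 live cells
..*..
.*...
.***.
.....
.....
.....
.....
.....
.....
.....
.....
Population at generation 2: 5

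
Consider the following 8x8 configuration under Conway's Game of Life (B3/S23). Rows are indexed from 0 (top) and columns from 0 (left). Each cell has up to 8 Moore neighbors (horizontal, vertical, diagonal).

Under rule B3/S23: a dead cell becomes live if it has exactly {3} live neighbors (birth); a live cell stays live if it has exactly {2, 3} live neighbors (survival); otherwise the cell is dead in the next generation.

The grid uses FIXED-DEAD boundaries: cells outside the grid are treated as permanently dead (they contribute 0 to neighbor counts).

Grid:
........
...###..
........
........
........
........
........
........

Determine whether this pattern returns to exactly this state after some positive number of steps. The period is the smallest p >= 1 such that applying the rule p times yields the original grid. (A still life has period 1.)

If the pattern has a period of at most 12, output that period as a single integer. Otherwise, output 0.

Answer: 2

Derivation:
Simulating and comparing each generation to the original:
Gen 0 (original, given above): 3 live cells
Gen 1: 3 live cells, differs from original
Gen 2: 3 live cells, MATCHES original -> period = 2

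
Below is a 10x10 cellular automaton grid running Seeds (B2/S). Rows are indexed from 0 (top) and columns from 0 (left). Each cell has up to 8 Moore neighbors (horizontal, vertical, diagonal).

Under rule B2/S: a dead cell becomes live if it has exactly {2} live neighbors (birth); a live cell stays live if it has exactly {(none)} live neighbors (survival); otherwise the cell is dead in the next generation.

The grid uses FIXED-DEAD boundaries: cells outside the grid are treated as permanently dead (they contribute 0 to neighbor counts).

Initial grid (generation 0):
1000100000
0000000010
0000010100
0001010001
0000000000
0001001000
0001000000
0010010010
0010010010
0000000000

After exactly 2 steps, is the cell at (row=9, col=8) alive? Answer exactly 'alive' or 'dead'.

Simulating step by step:
Generation 0 (given above): 17 live cells
Generation 1: 25 live cells
0000000000
0000111100
0000000001
0000000010
0011011000
0010100000
0000011100
0100001101
0101101101
0000000000
Generation 2: 28 live cells
0000100100
0000000010
0000100000
0011111101
0100000100
0100000000
0111100000
1001000000
1000000000
0011111110

Cell (9,8) at generation 2: 1 -> alive

Answer: alive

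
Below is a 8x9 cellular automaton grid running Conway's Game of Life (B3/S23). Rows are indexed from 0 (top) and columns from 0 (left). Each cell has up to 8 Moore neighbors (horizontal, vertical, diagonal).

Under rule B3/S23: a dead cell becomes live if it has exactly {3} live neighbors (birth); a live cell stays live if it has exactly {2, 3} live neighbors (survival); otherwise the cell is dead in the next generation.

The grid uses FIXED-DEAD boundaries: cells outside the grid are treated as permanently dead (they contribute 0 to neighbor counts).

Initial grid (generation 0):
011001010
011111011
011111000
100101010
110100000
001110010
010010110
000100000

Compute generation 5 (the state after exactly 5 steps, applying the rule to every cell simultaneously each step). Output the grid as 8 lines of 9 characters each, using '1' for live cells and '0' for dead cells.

Answer: 000000000
000000000
000000000
000000000
000000000
001110000
000011100
000001100

Derivation:
Simulating step by step:
Generation 0 (given above): 32 live cells
Generation 1: 25 live cells
010001011
100000011
100000011
100001100
110000100
100011110
000011110
000000000
Generation 2: 21 live cells
000000111
110000000
110000001
100001100
110010000
110010000
000010010
000001100
Generation 3: 15 live cells
000000010
110000001
000000000
000001000
000010000
110111000
000010100
000001100
Generation 4: 6 live cells
000000000
000000000
000000000
000000000
000100000
000100000
000100100
000001100
Generation 5: 8 live cells
(generation 5 grid is the final answer)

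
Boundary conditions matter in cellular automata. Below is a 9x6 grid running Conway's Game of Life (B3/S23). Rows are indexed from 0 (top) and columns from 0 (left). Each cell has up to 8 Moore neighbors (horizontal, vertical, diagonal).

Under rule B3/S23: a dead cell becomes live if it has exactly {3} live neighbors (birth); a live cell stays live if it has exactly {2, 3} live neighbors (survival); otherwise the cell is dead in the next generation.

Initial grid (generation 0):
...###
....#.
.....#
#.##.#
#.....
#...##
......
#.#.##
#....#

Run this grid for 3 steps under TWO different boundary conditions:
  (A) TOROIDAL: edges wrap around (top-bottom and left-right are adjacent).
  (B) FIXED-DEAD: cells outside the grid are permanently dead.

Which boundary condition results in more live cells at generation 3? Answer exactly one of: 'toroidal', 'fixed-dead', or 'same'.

Answer: fixed-dead

Derivation:
Under TOROIDAL boundary, generation 3:
....##
#...#.
......
#..#..
#.....
#.#..#
..#...
...#.#
..#...
Population = 14

Under FIXED-DEAD boundary, generation 3:
..###.
......
.#....
..#...
..#.##
....##
..#.##
.###.#
....##
Population = 19

Comparison: toroidal=14, fixed-dead=19 -> fixed-dead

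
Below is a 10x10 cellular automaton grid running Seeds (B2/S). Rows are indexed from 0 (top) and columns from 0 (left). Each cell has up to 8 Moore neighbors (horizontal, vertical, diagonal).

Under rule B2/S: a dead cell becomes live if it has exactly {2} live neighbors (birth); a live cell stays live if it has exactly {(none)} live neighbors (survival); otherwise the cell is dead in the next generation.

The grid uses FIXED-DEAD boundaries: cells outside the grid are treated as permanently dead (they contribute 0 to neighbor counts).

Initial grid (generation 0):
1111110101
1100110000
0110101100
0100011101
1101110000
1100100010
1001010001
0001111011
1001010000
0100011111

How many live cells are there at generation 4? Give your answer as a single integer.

Answer: 15

Derivation:
Simulating step by step:
Generation 0 (given above): 50 live cells
Generation 1: 10 live cells
0000000010
0000000000
0000000000
0000000000
0000000001
0000001001
0000000000
1100000100
0100000000
1010000000
Generation 2: 8 live cells
0000000000
0000000000
0000000000
0000000000
0000000010
0000000010
1100001110
0010000000
0000000000
0000000000
Generation 3: 10 live cells
0000000000
0000000000
0000000000
0000000000
0000000101
1100001000
0010000001
1000001010
0000000000
0000000000
Generation 4: 15 live cells
0000000000
0000000000
0000000000
0000000010
1100001010
0010000101
0000011010
0100000101
0000000100
0000000000
Population at generation 4: 15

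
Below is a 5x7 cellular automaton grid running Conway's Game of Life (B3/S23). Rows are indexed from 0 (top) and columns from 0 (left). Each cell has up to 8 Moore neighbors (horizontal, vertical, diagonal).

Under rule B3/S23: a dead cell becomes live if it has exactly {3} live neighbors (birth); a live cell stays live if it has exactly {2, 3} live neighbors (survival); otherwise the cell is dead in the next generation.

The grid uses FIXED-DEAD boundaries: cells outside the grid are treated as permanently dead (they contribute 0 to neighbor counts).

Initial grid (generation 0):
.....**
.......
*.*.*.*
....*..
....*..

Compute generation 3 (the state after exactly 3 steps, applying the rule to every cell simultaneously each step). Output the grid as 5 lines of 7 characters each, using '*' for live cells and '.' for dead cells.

Simulating step by step:
Generation 0 (given above): 8 live cells
Generation 1: 4 live cells
.......
......*
...*.*.
....*..
.......
Generation 2: 3 live cells
.......
.......
....**.
....*..
.......
Generation 3: 4 live cells
(generation 3 grid is the final answer)

Answer: .......
.......
....**.
....**.
.......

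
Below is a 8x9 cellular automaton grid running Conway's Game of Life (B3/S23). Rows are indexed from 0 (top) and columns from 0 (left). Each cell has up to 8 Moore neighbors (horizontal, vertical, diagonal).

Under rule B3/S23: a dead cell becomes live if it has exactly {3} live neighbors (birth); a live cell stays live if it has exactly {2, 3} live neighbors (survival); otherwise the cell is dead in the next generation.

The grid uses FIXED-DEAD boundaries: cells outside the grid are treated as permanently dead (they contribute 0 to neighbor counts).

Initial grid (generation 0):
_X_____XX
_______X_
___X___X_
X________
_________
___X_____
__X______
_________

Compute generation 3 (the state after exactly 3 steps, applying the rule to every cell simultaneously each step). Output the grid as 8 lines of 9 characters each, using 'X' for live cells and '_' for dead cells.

Answer: ______X_X
______X_X
_______X_
_________
_________
_________
_________
_________

Derivation:
Simulating step by step:
Generation 0 (given above): 9 live cells
Generation 1: 4 live cells
_______XX
______XX_
_________
_________
_________
_________
_________
_________
Generation 2: 6 live cells
______XXX
______XXX
_________
_________
_________
_________
_________
_________
Generation 3: 5 live cells
(generation 3 grid is the final answer)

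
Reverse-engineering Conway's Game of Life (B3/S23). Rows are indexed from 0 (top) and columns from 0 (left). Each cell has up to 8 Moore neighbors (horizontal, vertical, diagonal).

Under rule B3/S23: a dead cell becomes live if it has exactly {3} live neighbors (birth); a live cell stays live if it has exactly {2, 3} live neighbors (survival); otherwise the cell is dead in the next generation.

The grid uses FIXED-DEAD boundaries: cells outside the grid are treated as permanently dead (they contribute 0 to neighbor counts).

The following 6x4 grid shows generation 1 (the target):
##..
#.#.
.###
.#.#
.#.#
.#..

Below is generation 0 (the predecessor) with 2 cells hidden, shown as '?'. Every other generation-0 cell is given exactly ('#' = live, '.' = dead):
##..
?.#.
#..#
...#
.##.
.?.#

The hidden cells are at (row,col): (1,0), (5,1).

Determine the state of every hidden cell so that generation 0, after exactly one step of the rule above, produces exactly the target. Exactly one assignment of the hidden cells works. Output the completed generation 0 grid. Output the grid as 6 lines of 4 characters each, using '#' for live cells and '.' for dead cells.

Hidden generation-0 cells (in order): (1,0), (5,1).
A hidden cell only influences target cells in its own 3x3 neighborhood. Try each of the 2^2 = 4 assignments, step the completed generation 0 forward once under B3/S23, and compare with the target:
  (1,0)=. (5,1)=. -> step gives (0,0)='.' but target has '#' -> reject
  (1,0)=. (5,1)=# -> step gives (0,0)='.' but target has '#' -> reject
  (1,0)=# (5,1)=. -> step gives (4,1)='.' but target has '#' -> reject
  (1,0)=# (5,1)=# -> step reproduces the target at every cell -> ACCEPT
Unique solution: (1,0)=live, (5,1)=live.
Check: live-neighbor counts of every cell in the completed generation 0:
2321
3522
1332
2342
2243
2241
Applying B3/S23 to generation 0 with these counts gives:
##..
#.#.
.###
.#.#
.#.#
.#..
which matches the target exactly.

Answer: ##..
#.#.
#..#
...#
.##.
.#.#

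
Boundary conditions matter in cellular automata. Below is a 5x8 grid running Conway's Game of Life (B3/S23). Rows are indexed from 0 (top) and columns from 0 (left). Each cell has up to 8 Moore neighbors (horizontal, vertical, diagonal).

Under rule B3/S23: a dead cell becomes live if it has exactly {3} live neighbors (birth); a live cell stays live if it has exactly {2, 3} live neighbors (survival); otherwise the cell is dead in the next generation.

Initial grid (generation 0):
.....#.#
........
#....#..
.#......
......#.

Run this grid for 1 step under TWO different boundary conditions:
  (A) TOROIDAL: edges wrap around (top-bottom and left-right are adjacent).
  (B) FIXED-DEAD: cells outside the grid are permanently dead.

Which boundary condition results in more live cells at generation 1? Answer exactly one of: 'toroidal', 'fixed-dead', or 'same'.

Answer: toroidal

Derivation:
Under TOROIDAL boundary, generation 1:
......#.
......#.
........
........
......#.
Population = 3

Under FIXED-DEAD boundary, generation 1:
........
......#.
........
........
........
Population = 1

Comparison: toroidal=3, fixed-dead=1 -> toroidal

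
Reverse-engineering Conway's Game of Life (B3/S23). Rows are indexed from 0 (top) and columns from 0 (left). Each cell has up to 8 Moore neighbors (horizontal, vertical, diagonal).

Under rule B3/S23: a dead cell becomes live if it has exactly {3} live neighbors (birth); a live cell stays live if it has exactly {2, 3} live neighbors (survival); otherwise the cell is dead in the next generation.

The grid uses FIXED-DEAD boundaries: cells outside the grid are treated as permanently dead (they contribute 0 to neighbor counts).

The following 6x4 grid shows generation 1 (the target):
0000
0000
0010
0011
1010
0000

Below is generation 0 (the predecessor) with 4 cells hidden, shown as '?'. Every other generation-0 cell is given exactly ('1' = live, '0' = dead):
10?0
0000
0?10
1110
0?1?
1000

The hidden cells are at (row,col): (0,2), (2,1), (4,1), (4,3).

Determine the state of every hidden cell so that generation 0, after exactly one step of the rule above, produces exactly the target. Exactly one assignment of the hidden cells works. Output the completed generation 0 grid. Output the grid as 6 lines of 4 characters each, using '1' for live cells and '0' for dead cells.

Hidden generation-0 cells (in order): (0,2), (2,1), (4,1), (4,3).
A hidden cell only influences target cells in its own 3x3 neighborhood. Try each of the 2^4 = 16 assignments, step the completed generation 0 forward once under B3/S23, and compare with the target:
  (0,2)=0 (2,1)=0 (4,1)=0 (4,3)=0 -> step reproduces the target at every cell -> ACCEPT
  (0,2)=0 (2,1)=0 (4,1)=0 (4,3)=1 -> step gives (3,2)='0' but target has '1' -> reject
  (0,2)=0 (2,1)=0 (4,1)=1 (4,3)=0 -> step gives (3,0)='1' but target has '0' -> reject
  (0,2)=0 (2,1)=0 (4,1)=1 (4,3)=1 -> step gives (3,0)='1' but target has '0' -> reject
  (0,2)=0 (2,1)=1 (4,1)=0 (4,3)=0 -> step gives (1,1)='1' but target has '0' -> reject
  (0,2)=0 (2,1)=1 (4,1)=0 (4,3)=1 -> step gives (1,1)='1' but target has '0' -> reject
  (0,2)=0 (2,1)=1 (4,1)=1 (4,3)=0 -> step gives (1,1)='1' but target has '0' -> reject
  (0,2)=0 (2,1)=1 (4,1)=1 (4,3)=1 -> step gives (1,1)='1' but target has '0' -> reject
  (0,2)=1 (2,1)=0 (4,1)=0 (4,3)=0 -> step gives (1,1)='1' but target has '0' -> reject
  (0,2)=1 (2,1)=0 (4,1)=0 (4,3)=1 -> step gives (1,1)='1' but target has '0' -> reject
  (0,2)=1 (2,1)=0 (4,1)=1 (4,3)=0 -> step gives (1,1)='1' but target has '0' -> reject
  (0,2)=1 (2,1)=0 (4,1)=1 (4,3)=1 -> step gives (1,1)='1' but target has '0' -> reject
  (0,2)=1 (2,1)=1 (4,1)=0 (4,3)=0 -> step gives (1,2)='1' but target has '0' -> reject
  (0,2)=1 (2,1)=1 (4,1)=0 (4,3)=1 -> step gives (1,2)='1' but target has '0' -> reject
  (0,2)=1 (2,1)=1 (4,1)=1 (4,3)=0 -> step gives (1,2)='1' but target has '0' -> reject
  (0,2)=1 (2,1)=1 (4,1)=1 (4,3)=1 -> step gives (1,2)='1' but target has '0' -> reject
Unique solution: (0,2)=dead, (2,1)=dead, (4,1)=dead, (4,3)=dead.
Check: live-neighbor counts of every cell in the completed generation 0:
0100
1211
2422
1433
3522
0211
Applying B3/S23 to generation 0 with these counts gives:
0000
0000
0010
0011
1010
0000
which matches the target exactly.

Answer: 1000
0000
0010
1110
0010
1000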